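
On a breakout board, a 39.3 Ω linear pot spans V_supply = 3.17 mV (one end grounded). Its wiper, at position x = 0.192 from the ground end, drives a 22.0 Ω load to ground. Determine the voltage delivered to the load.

Lower segment x·R_p = 7.546 Ω; upper segment (1−x)·R_p = 31.75 Ω.
Lower segment in parallel with the load: 7.546 ‖ 22.0 = 5.619 Ω.
V_out = 3.17 × 5.619/(31.75 + 5.619) = 0.4766 mV.
(Unloaded: V_out = x·V_supply = 0.609 mV.)

V_out ≈ 0.477 mV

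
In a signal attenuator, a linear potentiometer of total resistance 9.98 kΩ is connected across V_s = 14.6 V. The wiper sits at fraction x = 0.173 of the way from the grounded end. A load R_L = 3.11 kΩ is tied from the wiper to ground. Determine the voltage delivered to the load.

Lower segment x·R_p = 1.727 kΩ; upper segment (1−x)·R_p = 8.253 kΩ.
(x·R_p) ‖ R_L = 1.110 kΩ.
Then V_out = V_s · 1.110/(8.253 + 1.110) = 1.731 V.

V_out ≈ 1.73 V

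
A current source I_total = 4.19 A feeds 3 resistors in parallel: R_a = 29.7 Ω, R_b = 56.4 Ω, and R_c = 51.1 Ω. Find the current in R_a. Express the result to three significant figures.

I ≈ 1.99 A

Total conductance ΣG = 1/29.7 + 1/56.4 + 1/51.1 = 0.07097 (units of 1/Ω).
Current divider: I(R_a) = I_total · G_k/ΣG = 4.19 × (0.03367/0.07097) = 4.19 × 0.4744 = 1.988 A.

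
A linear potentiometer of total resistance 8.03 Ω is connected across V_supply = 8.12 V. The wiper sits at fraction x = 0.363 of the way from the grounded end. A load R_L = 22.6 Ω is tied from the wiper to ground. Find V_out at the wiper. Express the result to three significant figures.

V_out ≈ 2.72 V

Split the track: R_lower = x·R_p = 2.915 Ω, R_upper = (1−x)·R_p = 5.115 Ω.
Lower segment in parallel with the load: 2.915 ‖ 22.6 = 2.582 Ω.
V_out = 8.12 × 2.582/(5.115 + 2.582) = 2.724 V.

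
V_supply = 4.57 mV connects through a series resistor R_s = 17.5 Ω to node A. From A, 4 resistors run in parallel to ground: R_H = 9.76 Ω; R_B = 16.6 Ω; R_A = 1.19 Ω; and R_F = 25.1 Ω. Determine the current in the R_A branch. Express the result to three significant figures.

Equivalent of the parallel group: R_p = 0.9589 Ω.
V_A by voltage divider: V_A = 4.57 × 0.9589/(17.5 + 0.9589) = 0.2374 mV.
I(R_A) = V_A / R_A = 0.2374/1.19 = 0.1995 mA.
(Check via current divider: I_total = 0.2476 mA; share G_k/ΣG = 0.8058 → same result.)

I ≈ 0.199 mA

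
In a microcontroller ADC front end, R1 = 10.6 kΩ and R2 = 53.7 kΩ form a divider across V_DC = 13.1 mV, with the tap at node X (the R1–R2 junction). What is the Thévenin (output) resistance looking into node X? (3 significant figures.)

Looking into X with the source shorted: R_th = R1·R2/(R1+R2) = 10.60 × 53.7/64.30 = 8.853 kΩ.

R_th ≈ 8.85 kΩ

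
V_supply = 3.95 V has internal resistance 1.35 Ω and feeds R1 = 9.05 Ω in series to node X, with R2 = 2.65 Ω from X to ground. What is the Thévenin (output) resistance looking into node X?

R_th ≈ 2.11 Ω

R1' = 1.35 + 9.05 = 10.40 Ω (source resistance + R1).
Looking into X with the source shorted: R_th = R1'·R2/(R1'+R2) = 10.40 × 2.65/13.05 = 2.112 Ω.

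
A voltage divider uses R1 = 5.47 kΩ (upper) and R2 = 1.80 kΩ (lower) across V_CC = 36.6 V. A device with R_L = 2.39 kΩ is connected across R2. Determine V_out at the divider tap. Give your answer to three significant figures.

R2 ‖ R_L = (1.80 × 2.39)/(1.80 + 2.39) = 1.027 kΩ.
Now apply the divider: V_out = 36.6 × 0.1580 = 5.784 V.

V_out ≈ 5.78 V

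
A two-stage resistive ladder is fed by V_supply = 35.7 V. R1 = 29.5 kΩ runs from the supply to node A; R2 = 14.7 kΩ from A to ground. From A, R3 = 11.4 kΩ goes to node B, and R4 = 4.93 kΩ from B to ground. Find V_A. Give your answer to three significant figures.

Looking into the second stage from A: R3 + R4 = 16.33 kΩ appears in parallel with R2.
R2 ‖ (R3+R4) = 7.736 kΩ.
So V_A = 35.7 × 0.2078 = 7.417 V.

V_A ≈ 7.42 V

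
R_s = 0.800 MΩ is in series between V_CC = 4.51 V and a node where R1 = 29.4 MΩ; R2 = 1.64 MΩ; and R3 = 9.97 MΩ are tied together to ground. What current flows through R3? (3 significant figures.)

Parallel bank: R_p = 1/(1/29.4 + 1/1.64 + 1/9.97) = 1.344 MΩ.
V_A = 4.51 × 1.344/2.144 = 2.827 V.
Branch current I = V_A/R3 = 2.827/9.97 = 0.2836 µA.
(Equivalently: I_total = 2.104 µA, then current-divider fraction G_k/ΣG = 0.1348.)

I ≈ 0.284 µA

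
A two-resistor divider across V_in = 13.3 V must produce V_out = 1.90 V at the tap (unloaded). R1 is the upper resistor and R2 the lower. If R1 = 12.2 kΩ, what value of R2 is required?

Required fraction k = V_out/V_in = 0.1429.
Rearranging, R2 = R1·k/(1−k) = 12.2 × 0.1667 = 2.033 kΩ.

R2 ≈ 2.03 kΩ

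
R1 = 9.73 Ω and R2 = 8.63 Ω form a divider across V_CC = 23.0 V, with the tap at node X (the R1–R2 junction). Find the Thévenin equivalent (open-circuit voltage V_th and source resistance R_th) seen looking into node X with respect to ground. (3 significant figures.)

V_th ≈ 10.8 V, R_th ≈ 4.57 Ω

Open-circuit (no load on X): V_th = V_CC · R2/(R1 + R2) = 23.0 × 8.63/(9.730 + 8.63) = 10.81 V.
Looking into X with the source shorted: R_th = R1·R2/(R1+R2) = 9.730 × 8.63/18.36 = 4.574 Ω.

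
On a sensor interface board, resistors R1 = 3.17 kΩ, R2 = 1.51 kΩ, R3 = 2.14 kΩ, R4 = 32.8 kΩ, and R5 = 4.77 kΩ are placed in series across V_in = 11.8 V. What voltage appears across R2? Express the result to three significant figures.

ΣR = 3.17 + 1.51 + 2.14 + 32.8 + 4.77 = 44.39 kΩ.
V = V_in · R/ΣR = 11.8 × 0.03402 = 0.4014 V.

V ≈ 0.401 V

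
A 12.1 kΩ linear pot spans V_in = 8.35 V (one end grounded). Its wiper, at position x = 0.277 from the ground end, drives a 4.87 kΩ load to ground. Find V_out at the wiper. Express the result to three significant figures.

V_out ≈ 1.54 V

The pot divides into 8.748 kΩ above the wiper and 3.352 kΩ below.
Lower segment in parallel with the load: 3.352 ‖ 4.87 = 1.985 kΩ.
V_out = 8.35 × 1.985/(8.748 + 1.985) = 1.544 V.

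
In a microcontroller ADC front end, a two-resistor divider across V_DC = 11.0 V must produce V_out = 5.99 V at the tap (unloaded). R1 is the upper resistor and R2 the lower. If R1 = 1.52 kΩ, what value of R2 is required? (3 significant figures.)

V_out/V_DC = R2/(R1+R2) = 0.5445.
So R2 = R1 · V_out/(V_DC − V_out) = 1.52 × 5.99/(11.0 − 5.99) = 1.52 × 1.196 = 1.817 kΩ.

R2 ≈ 1.82 kΩ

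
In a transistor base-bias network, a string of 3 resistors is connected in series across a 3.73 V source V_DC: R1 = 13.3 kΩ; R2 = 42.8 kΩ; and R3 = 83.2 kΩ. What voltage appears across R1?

V ≈ 0.356 V

Total series resistance ΣR = 13.3 + 42.8 + 83.2 = 139.3 kΩ.
By the voltage-divider rule, V = 3.73 × 13.30/139.3 = 0.3561 V.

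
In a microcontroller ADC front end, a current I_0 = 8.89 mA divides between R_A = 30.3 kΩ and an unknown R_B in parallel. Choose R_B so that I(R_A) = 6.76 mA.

In a two-way split, I_A/I_0 = R_B/(R_A + R_B).
6.76/8.89 = R_B/(R_A + R_B) → R_B = R_A · (0.7604)/(1 − 0.7604) = 30.3 × 3.174 = 96.16 kΩ.

R_B ≈ 96.2 kΩ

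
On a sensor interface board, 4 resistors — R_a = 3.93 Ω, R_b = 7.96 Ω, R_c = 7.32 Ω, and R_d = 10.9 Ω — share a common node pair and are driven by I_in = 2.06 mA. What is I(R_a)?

I ≈ 0.862 mA

ΣG = 1/3.93 + 1/7.96 + 1/7.32 + 1/10.9 = 0.6084.
By the current-divider rule, I = I_in · G_k/ΣG = 2.06 × 0.4182 = 0.8615 mA.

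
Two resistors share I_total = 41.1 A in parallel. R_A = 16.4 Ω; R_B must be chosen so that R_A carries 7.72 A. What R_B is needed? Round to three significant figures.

R_B ≈ 3.79 Ω

The fraction through R_A equals R_B/(R_A+R_B).
7.72/41.1 = R_B/(R_A + R_B) → R_B = R_A · (0.1878)/(1 − 0.1878) = 16.4 × 0.2313 = 3.793 Ω.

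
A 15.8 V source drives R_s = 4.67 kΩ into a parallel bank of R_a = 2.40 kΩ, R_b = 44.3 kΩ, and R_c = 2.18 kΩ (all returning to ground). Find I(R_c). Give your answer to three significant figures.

Equivalent of the parallel group: R_p = 1.114 kΩ.
V_A by voltage divider: V_A = 15.8 × 1.114/(4.67 + 1.114) = 3.042 V.
I(R_c) = V_A / R_c = 3.042/2.18 = 1.396 mA.
(Check via current divider: I_total = 2.732 mA; share G_k/ΣG = 0.5108 → same result.)

I ≈ 1.40 mA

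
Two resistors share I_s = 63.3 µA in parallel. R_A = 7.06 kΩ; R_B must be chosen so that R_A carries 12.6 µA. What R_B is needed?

R_B ≈ 1.75 kΩ

Two-branch current divider: I_A = I_s · R_B/(R_A + R_B).
With f = 0.1991, R_B = R_A · f/(1−f) = 7.06 × 0.2485 = 1.755 kΩ.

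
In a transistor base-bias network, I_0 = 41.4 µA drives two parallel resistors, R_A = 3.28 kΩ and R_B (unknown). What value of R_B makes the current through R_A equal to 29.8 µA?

R_B ≈ 8.43 kΩ

In a two-way split, I_A/I_0 = R_B/(R_A + R_B).
29.8/41.4 = R_B/(R_A + R_B) → R_B = R_A · (0.7198)/(1 − 0.7198) = 3.28 × 2.569 = 8.426 kΩ.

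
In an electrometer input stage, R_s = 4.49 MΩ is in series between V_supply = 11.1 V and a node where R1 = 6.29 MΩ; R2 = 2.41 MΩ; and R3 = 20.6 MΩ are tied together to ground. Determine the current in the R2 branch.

I ≈ 1.21 µA

Equivalent of the parallel group: R_p = 1.607 MΩ.
V_A by voltage divider: V_A = 11.1 × 1.607/(4.49 + 1.607) = 2.925 V.
Branch current I = V_A/R2 = 2.925/2.41 = 1.214 µA.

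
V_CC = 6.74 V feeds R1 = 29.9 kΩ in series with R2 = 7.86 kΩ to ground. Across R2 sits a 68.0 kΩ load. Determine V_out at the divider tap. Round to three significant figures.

First combine the lower leg with the load: R2 ‖ R_L = 7.046 kΩ.
Then V_out = V_CC · R2'/(R1 + R2') = 6.74 × 7.046/36.95 = 1.285 V.
(Unloaded it would be 1.40 V; the load pulls it down.)

V_out ≈ 1.29 V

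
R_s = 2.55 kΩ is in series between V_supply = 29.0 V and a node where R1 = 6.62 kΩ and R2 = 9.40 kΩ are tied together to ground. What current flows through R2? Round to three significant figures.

I ≈ 1.86 mA

Equivalent of the parallel group: R_p = 3.884 kΩ.
Node voltage V_A = V_supply · R_p/(R_s + R_p) = 29.0 × 0.6037 = 17.51 V.
Branch current I = V_A/R2 = 17.51/9.40 = 1.862 mA.
(Check via current divider: I_total = 4.507 mA; share G_k/ΣG = 0.4132 → same result.)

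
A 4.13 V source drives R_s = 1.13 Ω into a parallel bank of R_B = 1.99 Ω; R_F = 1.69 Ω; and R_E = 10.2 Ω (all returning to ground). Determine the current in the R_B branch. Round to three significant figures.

I ≈ 0.884 A

Equivalent of the parallel group: R_p = 0.8387 Ω.
Node voltage V_A = V_supply · R_p/(R_s + R_p) = 4.13 × 0.4260 = 1.759 V.
I(R_B) = V_A / R_B = 1.759/1.99 = 0.8842 A.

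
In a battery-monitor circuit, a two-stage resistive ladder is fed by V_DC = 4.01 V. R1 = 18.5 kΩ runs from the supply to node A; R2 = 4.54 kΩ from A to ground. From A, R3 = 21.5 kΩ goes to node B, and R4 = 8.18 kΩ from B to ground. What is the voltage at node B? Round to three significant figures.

V_B ≈ 0.194 V

Looking into the second stage from A: R3 + R4 = 29.68 kΩ appears in parallel with R2.
Effective lower resistance at A: R2 ‖ 29.68 = 3.938 kΩ.
So V_A = 4.01 × 0.1755 = 0.7037 V.
V_B = V_A × 0.2756 = 0.1940 V.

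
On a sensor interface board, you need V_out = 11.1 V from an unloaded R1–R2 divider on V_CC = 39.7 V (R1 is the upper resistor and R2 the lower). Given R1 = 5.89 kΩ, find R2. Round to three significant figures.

V_out/V_CC = R2/(R1+R2) = 0.2796.
Rearranging, R2 = R1·k/(1−k) = 5.89 × 0.3881 = 2.286 kΩ.

R2 ≈ 2.29 kΩ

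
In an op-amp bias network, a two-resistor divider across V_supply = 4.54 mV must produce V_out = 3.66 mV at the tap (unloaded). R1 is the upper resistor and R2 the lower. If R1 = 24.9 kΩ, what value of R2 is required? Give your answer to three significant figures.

V_out/V_supply = R2/(R1+R2) = 0.8062.
Rearranging, R2 = R1·k/(1−k) = 24.9 × 4.159 = 103.6 kΩ.

R2 ≈ 104 kΩ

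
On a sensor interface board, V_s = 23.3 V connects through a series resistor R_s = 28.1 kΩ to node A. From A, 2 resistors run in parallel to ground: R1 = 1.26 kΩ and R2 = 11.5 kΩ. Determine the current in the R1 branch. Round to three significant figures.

Equivalent of the parallel group: R_p = 1.136 kΩ.
V_A by voltage divider: V_A = 23.3 × 1.136/(28.1 + 1.136) = 0.9050 V.
Branch current I = V_A/R1 = 0.9050/1.26 = 0.7183 mA.

I ≈ 0.718 mA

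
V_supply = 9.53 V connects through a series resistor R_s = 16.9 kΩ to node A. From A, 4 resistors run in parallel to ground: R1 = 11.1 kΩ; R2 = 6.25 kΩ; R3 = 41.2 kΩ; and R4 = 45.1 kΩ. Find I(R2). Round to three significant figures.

I ≈ 0.254 mA

Parallel bank: R_p = 1/(1/11.1 + 1/6.25 + 1/41.2 + 1/45.1) = 3.372 kΩ.
Node voltage V_A = V_supply · R_p/(R_s + R_p) = 9.53 × 0.1663 = 1.585 V.
I(R2) = V_A / R2 = 1.585/6.25 = 0.2536 mA.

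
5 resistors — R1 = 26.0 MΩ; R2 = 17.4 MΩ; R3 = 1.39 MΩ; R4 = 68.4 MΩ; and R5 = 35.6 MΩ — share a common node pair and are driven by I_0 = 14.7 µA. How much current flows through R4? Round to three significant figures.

I ≈ 0.250 µA

ΣG = 1/26.0 + 1/17.4 + 1/1.39 + 1/68.4 + 1/35.6 = 0.8581.
R4 takes the fraction G_k/ΣG = 0.01462/0.8581 = 0.01704, so I = 14.7 × 0.01704 = 0.2505 µA.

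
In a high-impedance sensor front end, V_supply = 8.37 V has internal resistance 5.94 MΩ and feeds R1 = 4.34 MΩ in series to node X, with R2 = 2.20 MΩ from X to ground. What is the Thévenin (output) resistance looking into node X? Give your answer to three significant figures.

R_th ≈ 1.81 MΩ

R1' = 5.94 + 4.34 = 10.28 MΩ (source resistance + R1).
Looking into X with the source shorted: R_th = R1'·R2/(R1'+R2) = 10.28 × 2.20/12.48 = 1.812 MΩ.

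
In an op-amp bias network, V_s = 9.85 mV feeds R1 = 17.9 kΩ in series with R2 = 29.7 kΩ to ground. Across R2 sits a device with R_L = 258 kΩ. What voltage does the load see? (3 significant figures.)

R2 ‖ R_L = (29.7 × 258)/(29.7 + 258) = 26.63 kΩ.
Now apply the divider: V_out = 9.85 × 0.5981 = 5.891 mV.

V_out ≈ 5.89 mV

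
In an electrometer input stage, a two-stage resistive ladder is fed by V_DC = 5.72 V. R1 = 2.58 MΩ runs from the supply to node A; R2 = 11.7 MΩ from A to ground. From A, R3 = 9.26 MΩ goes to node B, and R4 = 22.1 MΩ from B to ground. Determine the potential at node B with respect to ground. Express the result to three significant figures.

The second stage (R3 + R4 = 31.36 MΩ) loads node A in parallel with R2.
R2 ‖ (R3+R4) = 8.521 MΩ.
So V_A = 5.72 × 0.7676 = 4.391 V.
Then the unloaded second divider: V_B = V_A × R4/(R3+R4) = 4.391 × 0.7047 = 3.094 V.

V_B ≈ 3.09 V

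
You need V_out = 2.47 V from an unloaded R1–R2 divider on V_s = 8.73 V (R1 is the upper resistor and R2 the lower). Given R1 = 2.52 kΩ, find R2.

R2 ≈ 0.994 kΩ

The divider ratio is R2/(R1+R2) = 2.47/8.73 = 0.2829.
R2 = R1 · 0.2829/(1 − 0.2829) = 0.9943 kΩ.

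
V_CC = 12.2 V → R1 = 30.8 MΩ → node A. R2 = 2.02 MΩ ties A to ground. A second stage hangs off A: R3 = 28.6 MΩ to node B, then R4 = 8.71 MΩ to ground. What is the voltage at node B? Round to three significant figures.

V_B ≈ 0.167 V

Node A sees R2 in parallel with the series input of stage 2, R3 + R4 = 37.31 MΩ.
Effective lower resistance at A: R2 ‖ 37.31 = 1.916 MΩ.
V_A = 12.2 × 1.916/(30.8 + 1.916) = 0.7146 V.
V_B = V_A × 0.2334 = 0.1668 V.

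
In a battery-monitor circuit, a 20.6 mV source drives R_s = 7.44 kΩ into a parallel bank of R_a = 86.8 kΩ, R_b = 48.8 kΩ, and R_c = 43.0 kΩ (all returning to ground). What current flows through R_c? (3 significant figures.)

I ≈ 0.339 µA

Parallel bank: R_p = 1/(1/86.8 + 1/48.8 + 1/43.0) = 18.09 kΩ.
V_A by voltage divider: V_A = 20.6 × 18.09/(7.44 + 18.09) = 14.60 mV.
Branch current I = V_A/R_c = 14.60/43.0 = 0.3395 µA.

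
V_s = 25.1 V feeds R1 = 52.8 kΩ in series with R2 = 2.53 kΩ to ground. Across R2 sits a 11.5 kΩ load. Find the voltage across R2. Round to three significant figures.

R2 ‖ R_L = (2.53 × 11.5)/(2.53 + 11.5) = 2.074 kΩ.
Then V_out = V_s · R2'/(R1 + R2') = 25.1 × 2.074/54.87 = 0.9486 V.

V_out ≈ 0.949 V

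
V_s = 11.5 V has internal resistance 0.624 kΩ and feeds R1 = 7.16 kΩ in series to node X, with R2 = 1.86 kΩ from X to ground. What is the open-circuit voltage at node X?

R1' = 0.624 + 7.16 = 7.784 kΩ (source resistance + R1).
V_th is the unloaded tap voltage: V_s · R2/(R1'+R2) = 11.5 × 0.1929 = 2.218 V.

V_th ≈ 2.22 V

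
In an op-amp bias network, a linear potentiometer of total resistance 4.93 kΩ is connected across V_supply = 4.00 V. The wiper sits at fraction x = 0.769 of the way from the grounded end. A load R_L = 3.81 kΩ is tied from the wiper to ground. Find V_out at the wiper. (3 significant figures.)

The pot divides into 1.139 kΩ above the wiper and 3.791 kΩ below.
R_L loads the lower segment: effective lower R = 1.900 kΩ.
Then V_out = V_supply · 1.900/(1.139 + 1.900) = 2.501 V.

V_out ≈ 2.50 V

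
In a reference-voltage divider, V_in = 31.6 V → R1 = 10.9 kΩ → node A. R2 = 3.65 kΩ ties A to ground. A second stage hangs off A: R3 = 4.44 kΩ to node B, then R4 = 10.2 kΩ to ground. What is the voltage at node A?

V_A ≈ 6.68 V

The second stage (R3 + R4 = 14.64 kΩ) loads node A in parallel with R2.
R2 ‖ (R3+R4) = 2.922 kΩ.
V_A = 31.6 × 2.922/(10.9 + 2.922) = 6.680 V.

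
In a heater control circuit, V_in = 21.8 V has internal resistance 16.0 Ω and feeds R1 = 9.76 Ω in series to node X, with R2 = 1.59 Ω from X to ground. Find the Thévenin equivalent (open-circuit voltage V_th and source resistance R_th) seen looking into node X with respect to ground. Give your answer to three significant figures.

V_th ≈ 1.27 V, R_th ≈ 1.50 Ω

R1' = 16.0 + 9.76 = 25.76 Ω (source resistance + R1).
V_th is the unloaded tap voltage: V_in · R2/(R1'+R2) = 21.8 × 0.05814 = 1.267 V.
Looking into X with the source shorted: R_th = R1'·R2/(R1'+R2) = 25.76 × 1.59/27.35 = 1.498 Ω.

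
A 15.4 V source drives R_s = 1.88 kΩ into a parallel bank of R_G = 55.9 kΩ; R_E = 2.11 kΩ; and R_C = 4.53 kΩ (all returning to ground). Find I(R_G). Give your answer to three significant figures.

I ≈ 0.118 mA

Parallel bank: R_p = 1/(1/55.9 + 1/2.11 + 1/4.53) = 1.403 kΩ.
V_A = 15.4 × 1.403/3.283 = 6.582 V.
Branch current I = V_A/R_G = 6.582/55.9 = 0.1177 mA.
(Check via current divider: I_total = 4.690 mA; share G_k/ΣG = 0.02510 → same result.)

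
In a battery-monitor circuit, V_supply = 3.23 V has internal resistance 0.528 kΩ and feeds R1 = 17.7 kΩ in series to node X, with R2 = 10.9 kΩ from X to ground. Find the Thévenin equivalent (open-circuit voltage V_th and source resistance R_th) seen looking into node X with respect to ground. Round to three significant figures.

R1' = 0.528 + 17.7 = 18.23 kΩ (source resistance + R1).
Open-circuit (no load on X): V_th = V_supply · R2/(R1' + R2) = 3.23 × 10.9/(18.23 + 10.9) = 1.209 V.
With V_supply suppressed (replaced by a short), R_th = R1' ‖ R2 = (18.23 × 10.9)/(18.23 + 10.9) = 6.821 kΩ.

V_th ≈ 1.21 V, R_th ≈ 6.82 kΩ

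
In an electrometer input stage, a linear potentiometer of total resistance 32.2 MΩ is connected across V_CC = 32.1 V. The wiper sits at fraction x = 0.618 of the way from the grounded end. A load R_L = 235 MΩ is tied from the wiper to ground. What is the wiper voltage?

V_out ≈ 19.2 V

Split the track: R_lower = x·R_p = 19.90 MΩ, R_upper = (1−x)·R_p = 12.30 MΩ.
Lower segment in parallel with the load: 19.90 ‖ 235 = 18.35 MΩ.
Then V_out = V_CC · 18.35/(12.30 + 18.35) = 19.22 V.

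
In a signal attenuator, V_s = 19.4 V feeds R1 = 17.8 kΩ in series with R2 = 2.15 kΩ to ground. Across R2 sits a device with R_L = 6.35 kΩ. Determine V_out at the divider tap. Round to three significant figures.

V_out ≈ 1.61 V

First combine the lower leg with the load: R2 ‖ R_L = 1.606 kΩ.
Voltage divider with the loaded lower leg: V_out = 19.4 × 1.606/(17.8 + 1.606) = 19.4 × 0.08277 = 1.606 V.
(Unloaded it would be 2.09 V; the load pulls it down.)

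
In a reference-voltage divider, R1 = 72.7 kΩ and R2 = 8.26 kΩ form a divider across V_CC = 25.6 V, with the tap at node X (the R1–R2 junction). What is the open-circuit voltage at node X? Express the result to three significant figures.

V_th ≈ 2.61 V

With X open, the divider is unloaded: V_th = 25.6 × 8.26/80.96 = 2.612 V.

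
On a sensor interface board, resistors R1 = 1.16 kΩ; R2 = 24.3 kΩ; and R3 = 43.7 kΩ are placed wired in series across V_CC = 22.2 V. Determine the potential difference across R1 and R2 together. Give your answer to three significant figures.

V ≈ 8.17 V

Series total: ΣR = 1.16 + 24.3 + 43.7 = 69.16 kΩ.
R_{R1..R2} = 1.16 + 24.3 = 25.46 kΩ.
By the voltage-divider rule, V = 22.2 × 25.46/69.16 = 8.173 V.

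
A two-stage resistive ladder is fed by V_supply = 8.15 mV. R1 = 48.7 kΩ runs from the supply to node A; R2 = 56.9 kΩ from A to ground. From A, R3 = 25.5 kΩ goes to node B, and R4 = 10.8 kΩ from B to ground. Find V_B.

V_B ≈ 0.758 mV

Node A sees R2 in parallel with the series input of stage 2, R3 + R4 = 36.30 kΩ.
Effective lower resistance at A: R2 ‖ 36.30 = 22.16 kΩ.
V_A = 8.15 × 22.16/(48.7 + 22.16) = 2.549 mV.
Then the unloaded second divider: V_B = V_A × R4/(R3+R4) = 2.549 × 0.2975 = 0.7583 mV.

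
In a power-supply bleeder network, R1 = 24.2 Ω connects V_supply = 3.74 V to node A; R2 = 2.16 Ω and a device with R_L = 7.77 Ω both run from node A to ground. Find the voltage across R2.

First combine the lower leg with the load: R2 ‖ R_L = 1.690 Ω.
Then V_out = V_supply · R2'/(R1 + R2') = 3.74 × 1.690/25.89 = 0.2442 V.
(Unloaded it would be 0.306 V; the load pulls it down.)

V_out ≈ 0.244 V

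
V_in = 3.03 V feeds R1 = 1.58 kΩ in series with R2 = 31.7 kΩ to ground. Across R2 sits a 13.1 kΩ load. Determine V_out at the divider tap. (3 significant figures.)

The load sits in parallel with R2, giving an effective lower resistance R2' = R2·R_L/(R2+R_L) = 9.269 kΩ.
Then V_out = V_in · R2'/(R1 + R2') = 3.03 × 9.269/10.85 = 2.589 V.

V_out ≈ 2.59 V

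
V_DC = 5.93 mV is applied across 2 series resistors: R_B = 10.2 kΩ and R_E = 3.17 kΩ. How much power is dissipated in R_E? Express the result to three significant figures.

P ≈ 0.624 nW

The common current is I = 5.93/13.37 = 0.4435 µA.
V(R_E) = I·R = 1.406 mV; P = V·I = 1.406 × 0.4435 = 0.6236 nW.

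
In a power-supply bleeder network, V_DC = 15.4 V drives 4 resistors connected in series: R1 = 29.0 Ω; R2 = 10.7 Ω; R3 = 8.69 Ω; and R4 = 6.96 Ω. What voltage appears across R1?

ΣR = 29.0 + 10.7 + 8.69 + 6.96 = 55.35 Ω.
Voltage divider: V = V_DC · (29.00 / 55.35) = 15.4 × 0.5239 = 8.069 V.

V ≈ 8.07 V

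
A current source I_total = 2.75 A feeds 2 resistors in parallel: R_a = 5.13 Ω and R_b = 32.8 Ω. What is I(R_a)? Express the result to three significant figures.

For two parallel branches, I_k = I_total · (other R)/(sum of R).
I(R_a) = 2.75 × 32.8/(5.13 + 32.8) = 2.75 × 0.8648 = 2.378 A.

I ≈ 2.38 A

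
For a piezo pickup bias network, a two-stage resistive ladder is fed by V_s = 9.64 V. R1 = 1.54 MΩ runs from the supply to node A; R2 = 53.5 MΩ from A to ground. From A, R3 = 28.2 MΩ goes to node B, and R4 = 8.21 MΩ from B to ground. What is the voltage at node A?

The second stage (R3 + R4 = 36.41 MΩ) loads node A in parallel with R2.
R2 ‖ (R3+R4) = 21.67 MΩ.
So V_A = 9.64 × 0.9336 = 9.000 V.

V_A ≈ 9.00 V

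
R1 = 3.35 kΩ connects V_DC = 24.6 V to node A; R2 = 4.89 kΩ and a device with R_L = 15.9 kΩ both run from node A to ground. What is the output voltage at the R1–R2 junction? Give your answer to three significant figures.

R2 ‖ R_L = (4.89 × 15.9)/(4.89 + 15.9) = 3.740 kΩ.
Then V_out = V_DC · R2'/(R1 + R2') = 24.6 × 3.740/7.090 = 12.98 V.
(Unloaded it would be 14.6 V; the load pulls it down.)

V_out ≈ 13.0 V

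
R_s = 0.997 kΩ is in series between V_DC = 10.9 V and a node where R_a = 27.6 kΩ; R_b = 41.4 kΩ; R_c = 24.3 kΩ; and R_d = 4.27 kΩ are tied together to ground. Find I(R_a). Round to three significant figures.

Parallel bank: R_p = 1/(1/27.6 + 1/41.4 + 1/24.3 + 1/4.27) = 2.979 kΩ.
Node voltage V_A = V_DC · R_p/(R_s + R_p) = 10.9 × 0.7492 = 8.166 V.
Branch current I = V_A/R_a = 8.166/27.6 = 0.2959 mA.

I ≈ 0.296 mA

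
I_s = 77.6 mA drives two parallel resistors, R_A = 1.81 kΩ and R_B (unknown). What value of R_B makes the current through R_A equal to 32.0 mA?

Two-branch current divider: I_A = I_s · R_B/(R_A + R_B).
32.0/77.6 = R_B/(R_A + R_B) → R_B = R_A · (0.4124)/(1 − 0.4124) = 1.81 × 0.7018 = 1.270 kΩ.

R_B ≈ 1.27 kΩ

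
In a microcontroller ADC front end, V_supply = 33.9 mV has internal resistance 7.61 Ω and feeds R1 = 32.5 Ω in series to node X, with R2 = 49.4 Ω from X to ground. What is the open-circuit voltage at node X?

V_th ≈ 18.7 mV

R1' = 7.61 + 32.5 = 40.11 Ω (source resistance + R1).
With X open, the divider is unloaded: V_th = 33.9 × 49.4/89.51 = 18.71 mV.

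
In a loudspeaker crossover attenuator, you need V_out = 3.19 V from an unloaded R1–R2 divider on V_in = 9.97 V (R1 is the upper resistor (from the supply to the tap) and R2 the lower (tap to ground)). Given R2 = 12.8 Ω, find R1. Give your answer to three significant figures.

V_out/V_in = R2/(R1+R2) = 0.3200.
So R1 = R2 · (V_in/V_out − 1) = 12.8 × (9.97/3.19 − 1) = 12.8 × 2.125 = 27.21 Ω.

R1 ≈ 27.2 Ω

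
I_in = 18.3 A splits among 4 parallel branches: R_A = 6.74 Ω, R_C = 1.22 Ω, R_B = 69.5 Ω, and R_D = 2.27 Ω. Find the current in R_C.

I ≈ 10.5 A

Total conductance ΣG = 1/6.74 + 1/1.22 + 1/69.5 + 1/2.27 = 1.423 (units of 1/Ω).
Current divider: I(R_C) = I_in · G_k/ΣG = 18.3 × (0.8197/1.423) = 18.3 × 0.5760 = 10.54 A.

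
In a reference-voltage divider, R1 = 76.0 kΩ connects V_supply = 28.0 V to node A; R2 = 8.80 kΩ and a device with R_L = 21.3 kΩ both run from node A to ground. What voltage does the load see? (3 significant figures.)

First combine the lower leg with the load: R2 ‖ R_L = 6.227 kΩ.
Then V_out = V_supply · R2'/(R1 + R2') = 28.0 × 6.227/82.23 = 2.120 V.

V_out ≈ 2.12 V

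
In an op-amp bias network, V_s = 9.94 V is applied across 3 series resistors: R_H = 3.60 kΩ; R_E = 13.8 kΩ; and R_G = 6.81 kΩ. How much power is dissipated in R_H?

P ≈ 0.607 mW

ΣR = 24.21 kΩ → I = 9.94/24.21 = 0.4106 mA.
V(R_H) = I·R = 1.478 V; P = V·I = 1.478 × 0.4106 = 0.6069 mW.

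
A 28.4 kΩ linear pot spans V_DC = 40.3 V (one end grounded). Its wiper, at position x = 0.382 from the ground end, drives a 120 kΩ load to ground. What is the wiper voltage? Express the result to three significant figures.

Split the track: R_lower = x·R_p = 10.85 kΩ, R_upper = (1−x)·R_p = 17.55 kΩ.
Lower segment in parallel with the load: 10.85 ‖ 120 = 9.949 kΩ.
V_out = 40.3 × 9.949/(17.55 + 9.949) = 14.58 V.

V_out ≈ 14.6 V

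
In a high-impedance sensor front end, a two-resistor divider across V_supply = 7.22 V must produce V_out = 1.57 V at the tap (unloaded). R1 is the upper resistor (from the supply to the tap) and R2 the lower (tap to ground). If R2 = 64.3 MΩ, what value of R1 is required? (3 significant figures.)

R1 ≈ 231 MΩ

The divider ratio is R2/(R1+R2) = 1.57/7.22 = 0.2175.
So R1 = R2 · (V_supply/V_out − 1) = 64.3 × (7.22/1.57 − 1) = 64.3 × 3.599 = 231.4 MΩ.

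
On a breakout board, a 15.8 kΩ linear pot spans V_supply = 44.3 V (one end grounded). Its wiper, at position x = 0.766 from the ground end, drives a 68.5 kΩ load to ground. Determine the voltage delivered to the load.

V_out ≈ 32.6 V

Split the track: R_lower = x·R_p = 12.10 kΩ, R_upper = (1−x)·R_p = 3.697 kΩ.
R_L loads the lower segment: effective lower R = 10.29 kΩ.
Then V_out = V_supply · 10.29/(3.697 + 10.29) = 32.59 V.
(Unloaded: V_out = x·V_supply = 33.9 V.)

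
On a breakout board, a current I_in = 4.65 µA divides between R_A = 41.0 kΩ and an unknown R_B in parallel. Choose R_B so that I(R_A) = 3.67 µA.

R_B ≈ 154 kΩ

Two-branch current divider: I_A = I_in · R_B/(R_A + R_B).
With f = 0.7892, R_B = R_A · f/(1−f) = 41.0 × 3.745 = 153.5 kΩ.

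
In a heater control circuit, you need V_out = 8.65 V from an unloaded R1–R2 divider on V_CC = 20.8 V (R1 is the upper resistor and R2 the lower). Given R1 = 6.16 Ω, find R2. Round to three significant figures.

The divider ratio is R2/(R1+R2) = 8.65/20.8 = 0.4159.
R2 = R1 · 0.4159/(1 − 0.4159) = 4.386 Ω.

R2 ≈ 4.39 Ω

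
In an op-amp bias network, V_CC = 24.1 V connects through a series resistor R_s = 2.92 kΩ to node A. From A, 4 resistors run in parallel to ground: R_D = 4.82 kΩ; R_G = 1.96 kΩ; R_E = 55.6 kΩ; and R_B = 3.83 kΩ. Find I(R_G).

Parallel bank: R_p = 1/(1/4.82 + 1/1.96 + 1/55.6 + 1/3.83) = 1.003 kΩ.
Node voltage V_A = V_CC · R_p/(R_s + R_p) = 24.1 × 0.2557 = 6.163 V.
I(R_G) = V_A / R_G = 6.163/1.96 = 3.144 mA.

I ≈ 3.14 mA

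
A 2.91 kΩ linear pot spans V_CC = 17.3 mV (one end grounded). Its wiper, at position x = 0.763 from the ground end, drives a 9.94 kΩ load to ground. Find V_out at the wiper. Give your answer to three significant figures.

Split the track: R_lower = x·R_p = 2.220 kΩ, R_upper = (1−x)·R_p = 0.6897 kΩ.
Lower segment in parallel with the load: 2.220 ‖ 9.94 = 1.815 kΩ.
Loaded-divider output: V_out = 17.3 × 0.7246 = 12.54 mV.

V_out ≈ 12.5 mV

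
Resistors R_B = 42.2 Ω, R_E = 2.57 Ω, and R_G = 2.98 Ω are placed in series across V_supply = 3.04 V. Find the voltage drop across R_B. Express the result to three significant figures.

Series total: ΣR = 42.2 + 2.57 + 2.98 = 47.75 Ω.
Voltage divider: V = V_supply · (42.20 / 47.75) = 3.04 × 0.8838 = 2.687 V.

V ≈ 2.69 V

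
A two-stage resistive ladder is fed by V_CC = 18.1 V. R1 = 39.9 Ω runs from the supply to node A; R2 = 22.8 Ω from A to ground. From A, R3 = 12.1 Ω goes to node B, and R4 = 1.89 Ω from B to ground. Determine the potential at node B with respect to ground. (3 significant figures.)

V_B ≈ 0.436 V

The second stage (R3 + R4 = 13.99 Ω) loads node A in parallel with R2.
Effective lower resistance at A: R2 ‖ 13.99 = 8.670 Ω.
So V_A = 18.1 × 0.1785 = 3.231 V.
Then the unloaded second divider: V_B = V_A × R4/(R3+R4) = 3.231 × 0.1351 = 0.4365 V.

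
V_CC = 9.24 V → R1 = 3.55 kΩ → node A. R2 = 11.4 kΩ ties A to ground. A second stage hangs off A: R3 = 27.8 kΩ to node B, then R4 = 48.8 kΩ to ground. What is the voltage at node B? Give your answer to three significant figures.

V_B ≈ 4.34 V

Looking into the second stage from A: R3 + R4 = 76.60 kΩ appears in parallel with R2.
R2 ‖ (R3+R4) = 9.923 kΩ.
First divider: V_A = V_CC · 9.923/(3.55 + 9.923) = 6.805 V.
Stage 2 is unloaded, so V_B = V_A · R4/(R3+R4) = 6.805 × 48.8/76.60 = 4.336 V.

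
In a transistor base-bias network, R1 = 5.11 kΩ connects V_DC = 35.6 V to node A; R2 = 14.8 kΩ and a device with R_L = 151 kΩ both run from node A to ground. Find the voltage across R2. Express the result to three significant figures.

The load sits in parallel with R2, giving an effective lower resistance R2' = R2·R_L/(R2+R_L) = 13.48 kΩ.
Voltage divider with the loaded lower leg: V_out = 35.6 × 13.48/(5.11 + 13.48) = 35.6 × 0.7251 = 25.81 V.
(Unloaded it would be 26.5 V; the load pulls it down.)

V_out ≈ 25.8 V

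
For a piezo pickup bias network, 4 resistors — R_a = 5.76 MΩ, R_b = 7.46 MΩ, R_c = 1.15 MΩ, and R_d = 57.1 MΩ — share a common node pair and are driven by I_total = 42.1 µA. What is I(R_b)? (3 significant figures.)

I ≈ 4.72 µA

Conductances: ΣG = 1/5.76 + 1/7.46 + 1/1.15 + 1/57.1 = 1.195 (1/MΩ).
R_b takes the fraction G_k/ΣG = 0.1340/1.195 = 0.1122, so I = 42.1 × 0.1122 = 4.724 µA.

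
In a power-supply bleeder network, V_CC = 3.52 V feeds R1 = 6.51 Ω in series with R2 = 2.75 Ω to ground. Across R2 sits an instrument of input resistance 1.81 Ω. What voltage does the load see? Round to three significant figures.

V_out ≈ 0.505 V

R2 ‖ R_L = (2.75 × 1.81)/(2.75 + 1.81) = 1.092 Ω.
Voltage divider with the loaded lower leg: V_out = 3.52 × 1.092/(6.51 + 1.092) = 3.52 × 0.1436 = 0.5055 V.
(Unloaded it would be 1.05 V; the load pulls it down.)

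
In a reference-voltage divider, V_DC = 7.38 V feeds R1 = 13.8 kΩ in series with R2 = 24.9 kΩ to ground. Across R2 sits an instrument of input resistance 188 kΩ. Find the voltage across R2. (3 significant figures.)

The load sits in parallel with R2, giving an effective lower resistance R2' = R2·R_L/(R2+R_L) = 21.99 kΩ.
Voltage divider with the loaded lower leg: V_out = 7.38 × 21.99/(13.8 + 21.99) = 7.38 × 0.6144 = 4.534 V.

V_out ≈ 4.53 V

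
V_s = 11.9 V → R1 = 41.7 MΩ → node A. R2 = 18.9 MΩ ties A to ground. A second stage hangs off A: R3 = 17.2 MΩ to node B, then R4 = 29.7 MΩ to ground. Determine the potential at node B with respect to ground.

V_B ≈ 1.84 V

Looking into the second stage from A: R3 + R4 = 46.90 MΩ appears in parallel with R2.
Effective lower resistance at A: R2 ‖ 46.90 = 13.47 MΩ.
V_A = 11.9 × 13.47/(41.7 + 13.47) = 2.906 V.
Then the unloaded second divider: V_B = V_A × R4/(R3+R4) = 2.906 × 0.6333 = 1.840 V.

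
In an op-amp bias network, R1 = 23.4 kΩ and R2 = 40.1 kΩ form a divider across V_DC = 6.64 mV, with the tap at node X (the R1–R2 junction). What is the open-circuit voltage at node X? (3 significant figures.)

V_th is the unloaded tap voltage: V_DC · R2/(R1+R2) = 6.64 × 0.6315 = 4.193 mV.

V_th ≈ 4.19 mV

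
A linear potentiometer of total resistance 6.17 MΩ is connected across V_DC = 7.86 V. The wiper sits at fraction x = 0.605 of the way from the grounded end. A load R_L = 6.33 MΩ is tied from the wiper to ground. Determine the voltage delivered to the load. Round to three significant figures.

Lower segment x·R_p = 3.733 MΩ; upper segment (1−x)·R_p = 2.437 MΩ.
R_L loads the lower segment: effective lower R = 2.348 MΩ.
V_out = 7.86 × 2.348/(2.437 + 2.348) = 3.857 V.
(Unloaded: V_out = x·V_DC = 4.76 V.)

V_out ≈ 3.86 V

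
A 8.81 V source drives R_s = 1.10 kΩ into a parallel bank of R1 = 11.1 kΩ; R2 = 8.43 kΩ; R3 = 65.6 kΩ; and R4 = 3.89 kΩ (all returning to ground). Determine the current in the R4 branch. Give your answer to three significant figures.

I ≈ 1.48 mA

Combine the parallel branches: R_p = (1/11.1 + 1/8.43 + 1/65.6 + 1/3.89)⁻¹ = 2.079 kΩ.
V_A = 8.81 × 2.079/3.179 = 5.761 V.
I(R4) = V_A / R4 = 5.761/3.89 = 1.481 mA.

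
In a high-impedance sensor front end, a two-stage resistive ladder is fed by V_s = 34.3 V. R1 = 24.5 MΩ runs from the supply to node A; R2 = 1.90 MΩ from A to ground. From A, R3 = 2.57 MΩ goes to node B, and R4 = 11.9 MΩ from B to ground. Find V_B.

V_B ≈ 1.81 V

The second stage (R3 + R4 = 14.47 MΩ) loads node A in parallel with R2.
R2 ‖ (R3+R4) = 1.679 MΩ.
So V_A = 34.3 × 0.06415 = 2.200 V.
Stage 2 is unloaded, so V_B = V_A · R4/(R3+R4) = 2.200 × 11.9/14.47 = 1.810 V.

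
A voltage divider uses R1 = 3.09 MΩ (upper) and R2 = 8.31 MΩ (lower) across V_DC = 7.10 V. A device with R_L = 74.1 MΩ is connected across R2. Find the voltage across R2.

V_out ≈ 5.02 V

The load sits in parallel with R2, giving an effective lower resistance R2' = R2·R_L/(R2+R_L) = 7.472 MΩ.
Voltage divider with the loaded lower leg: V_out = 7.10 × 7.472/(3.09 + 7.472) = 7.10 × 0.7074 = 5.023 V.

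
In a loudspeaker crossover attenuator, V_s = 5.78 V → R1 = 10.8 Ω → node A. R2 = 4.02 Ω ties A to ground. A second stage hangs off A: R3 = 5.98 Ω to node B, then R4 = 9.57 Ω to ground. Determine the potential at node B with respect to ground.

V_B ≈ 0.812 V

Node A sees R2 in parallel with the series input of stage 2, R3 + R4 = 15.55 Ω.
Effective lower resistance at A: R2 ‖ 15.55 = 3.194 Ω.
First divider: V_A = V_s · 3.194/(10.8 + 3.194) = 1.319 V.
V_B = V_A × 0.6154 = 0.8119 V.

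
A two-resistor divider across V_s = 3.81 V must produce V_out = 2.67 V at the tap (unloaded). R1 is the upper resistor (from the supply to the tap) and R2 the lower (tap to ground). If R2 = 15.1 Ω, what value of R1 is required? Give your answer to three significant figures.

R1 ≈ 6.45 Ω

Required fraction k = V_out/V_s = 0.7008.
So R1 = R2 · (V_s/V_out − 1) = 15.1 × (3.81/2.67 − 1) = 15.1 × 0.4270 = 6.447 Ω.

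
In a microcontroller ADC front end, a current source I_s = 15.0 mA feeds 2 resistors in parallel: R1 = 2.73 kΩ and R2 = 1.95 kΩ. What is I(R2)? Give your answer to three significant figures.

I ≈ 8.75 mA

For two parallel branches, I_k = I_s · (other R)/(sum of R).
I(R2) = 15.0 × 2.73/(2.73 + 1.95) = 15.0 × 0.5833 = 8.750 mA.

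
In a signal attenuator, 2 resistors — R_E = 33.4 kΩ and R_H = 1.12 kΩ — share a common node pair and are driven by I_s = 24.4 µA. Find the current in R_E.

Two-branch current divider: I_k = I_s · R_other/(R_1 + R_2).
I(R_E) = 24.4 × 1.12/(33.4 + 1.12) = 24.4 × 0.03244 = 0.7917 µA.

I ≈ 0.792 µA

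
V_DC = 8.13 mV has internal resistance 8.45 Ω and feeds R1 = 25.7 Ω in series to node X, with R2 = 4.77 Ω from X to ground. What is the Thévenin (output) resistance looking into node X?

R1' = 8.45 + 25.7 = 34.15 Ω (source resistance + R1).
Looking into X with the source shorted: R_th = R1'·R2/(R1'+R2) = 34.15 × 4.77/38.92 = 4.185 Ω.

R_th ≈ 4.19 Ω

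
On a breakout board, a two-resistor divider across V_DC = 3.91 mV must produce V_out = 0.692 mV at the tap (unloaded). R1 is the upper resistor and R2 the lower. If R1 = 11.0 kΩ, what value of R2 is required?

R2 ≈ 2.37 kΩ

The divider ratio is R2/(R1+R2) = 0.692/3.91 = 0.1770.
Rearranging, R2 = R1·k/(1−k) = 11.0 × 0.2150 = 2.365 kΩ.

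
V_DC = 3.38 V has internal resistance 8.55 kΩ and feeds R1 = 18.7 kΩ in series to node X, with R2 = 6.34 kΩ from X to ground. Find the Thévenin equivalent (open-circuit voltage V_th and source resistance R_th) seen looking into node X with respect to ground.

V_th ≈ 0.638 V, R_th ≈ 5.14 kΩ

R1' = 8.55 + 18.7 = 27.25 kΩ (source resistance + R1).
V_th is the unloaded tap voltage: V_DC · R2/(R1'+R2) = 3.38 × 0.1887 = 0.6380 V.
Zeroing V_DC shorts the top of R1' to ground, so R_th = R1' ‖ R2 = 5.143 kΩ.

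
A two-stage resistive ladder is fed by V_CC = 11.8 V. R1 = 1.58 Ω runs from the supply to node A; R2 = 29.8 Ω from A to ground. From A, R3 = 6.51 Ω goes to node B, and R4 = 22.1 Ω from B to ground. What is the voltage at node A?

V_A ≈ 10.6 V

Node A sees R2 in parallel with the series input of stage 2, R3 + R4 = 28.61 Ω.
Effective lower resistance at A: R2 ‖ 28.61 = 14.60 Ω.
So V_A = 11.8 × 0.9023 = 10.65 V.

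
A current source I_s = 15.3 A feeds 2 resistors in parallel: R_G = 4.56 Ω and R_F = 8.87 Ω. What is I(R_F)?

I ≈ 5.19 A

For two parallel branches, I_k = I_s · (other R)/(sum of R).
So I = 15.3 × 4.56/13.43 = 5.195 A.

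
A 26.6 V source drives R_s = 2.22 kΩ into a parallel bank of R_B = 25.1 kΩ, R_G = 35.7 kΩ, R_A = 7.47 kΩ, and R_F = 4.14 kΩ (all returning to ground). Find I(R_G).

Equivalent of the parallel group: R_p = 2.256 kΩ.
Node voltage V_A = V_s · R_p/(R_s + R_p) = 26.6 × 0.5040 = 13.41 V.
I(R_G) = V_A / R_G = 13.41/35.7 = 0.3755 mA.
(Equivalently: I_total = 5.943 mA, then current-divider fraction G_k/ΣG = 0.06319.)

I ≈ 0.376 mA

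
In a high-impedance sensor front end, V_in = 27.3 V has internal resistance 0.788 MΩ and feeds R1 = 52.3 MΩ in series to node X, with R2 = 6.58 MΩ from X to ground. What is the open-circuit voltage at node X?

R1' = 0.788 + 52.3 = 53.09 MΩ (source resistance + R1).
With X open, the divider is unloaded: V_th = 27.3 × 6.58/59.67 = 3.011 V.

V_th ≈ 3.01 V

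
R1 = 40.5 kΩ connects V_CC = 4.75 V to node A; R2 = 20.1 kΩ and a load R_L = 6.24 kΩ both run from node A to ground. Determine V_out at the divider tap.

V_out ≈ 0.500 V

R2 ‖ R_L = (20.1 × 6.24)/(20.1 + 6.24) = 4.762 kΩ.
Now apply the divider: V_out = 4.75 × 0.1052 = 0.4997 V.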